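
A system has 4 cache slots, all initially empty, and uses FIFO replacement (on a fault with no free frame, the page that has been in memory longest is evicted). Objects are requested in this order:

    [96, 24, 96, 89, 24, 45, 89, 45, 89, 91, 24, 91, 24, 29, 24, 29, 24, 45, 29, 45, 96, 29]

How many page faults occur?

8

96: fault, frames (96)
24: fault, frames (96 24)
96: hit
89: fault, frames (96 24 89)
24: hit
45: fault, frames (96 24 89 45)
89: hit
45: hit
89: hit
91: fault, evict 96, frames (24 89 45 91)
24: hit
91: hit
24: hit
29: fault, evict 24, frames (89 45 91 29)
24: fault, evict 89, frames (45 91 29 24)
29: hit
24: hit
45: hit
29: hit
45: hit
96: fault, evict 45, frames (91 29 24 96)
29: hit
Page faults: 8.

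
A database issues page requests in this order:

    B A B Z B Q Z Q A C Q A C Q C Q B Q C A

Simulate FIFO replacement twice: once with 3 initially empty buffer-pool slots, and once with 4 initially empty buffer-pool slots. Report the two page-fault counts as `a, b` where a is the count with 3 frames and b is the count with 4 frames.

3 frames: F F . F . F . . . F . F . . . . F F F F → 10 faults.
4 frames: F F . F . F . . . F . . . . . . F . . F → 7 faults.
7 < 10: adding a frame reduced faults, as is typical.

10, 7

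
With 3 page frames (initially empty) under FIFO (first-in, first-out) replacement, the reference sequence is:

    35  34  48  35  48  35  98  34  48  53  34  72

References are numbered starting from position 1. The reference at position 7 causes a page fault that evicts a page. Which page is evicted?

35

pos 1: 35 → miss, frames [35]
pos 2: 34 → miss, frames [35, 34]
pos 3: 48 → miss, frames [35, 34, 48]
pos 4: 35 → hit
pos 5: 48 → hit
pos 6: 35 → hit
pos 7: 98 → miss, evict 35, frames [34, 48, 98]
At position 7, page 35 is evicted.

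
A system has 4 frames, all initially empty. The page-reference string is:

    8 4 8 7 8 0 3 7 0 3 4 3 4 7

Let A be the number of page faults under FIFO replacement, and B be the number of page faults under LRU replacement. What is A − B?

Under FIFO: F F . F . F F . . . . . . . → 5 faults.
Under LRU: F F . F . F F . . . F . . . → 6 faults.
A − B = 5 − 6 = -1.

-1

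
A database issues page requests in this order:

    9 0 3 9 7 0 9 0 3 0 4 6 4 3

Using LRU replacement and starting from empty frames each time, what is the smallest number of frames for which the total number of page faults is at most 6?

f=1: 14 faults
f=2: 11 faults
f=3: 9 faults
f=4: 6 faults
f=5: 6 faults
f=6: 6 faults
Smallest f with faults ≤ 6 is 4.

4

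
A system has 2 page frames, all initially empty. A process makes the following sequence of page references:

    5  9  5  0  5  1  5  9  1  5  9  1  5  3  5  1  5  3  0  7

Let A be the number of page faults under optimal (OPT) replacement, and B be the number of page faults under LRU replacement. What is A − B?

-3

Under OPT: F F . F . F . F . F . F . F . F . F F F → 12 faults.
Under LRU: F F . F . F . F F F F F F F . F . F F F → 15 faults.
A − B = 12 − 15 = -3.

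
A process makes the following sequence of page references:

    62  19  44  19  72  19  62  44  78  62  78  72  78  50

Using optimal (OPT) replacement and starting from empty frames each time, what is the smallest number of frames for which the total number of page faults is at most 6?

f=1: 14 faults
f=2: 9 faults
f=3: 7 faults
f=4: 6 faults
f=5: 6 faults
f=6: 6 faults
Smallest f with faults ≤ 6 is 4.

4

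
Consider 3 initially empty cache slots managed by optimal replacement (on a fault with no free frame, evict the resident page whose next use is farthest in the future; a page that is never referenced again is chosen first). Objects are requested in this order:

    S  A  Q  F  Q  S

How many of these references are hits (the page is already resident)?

S → fault, frames {S}
A → fault, frames {S,A}
Q → fault, frames {S,A,Q}
F → fault, evict A, frames {S,Q,F}
Q → hit
S → hit
Hits: 2.

2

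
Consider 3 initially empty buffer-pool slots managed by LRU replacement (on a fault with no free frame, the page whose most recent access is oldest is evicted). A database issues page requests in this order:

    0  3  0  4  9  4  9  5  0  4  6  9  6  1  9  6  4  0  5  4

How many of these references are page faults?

13

0: miss, frames {0}
3: miss, frames {0,3}
0: hit
4: miss, frames {3,0,4}
9: miss, evict 3, frames {0,4,9}
4: hit
9: hit
5: miss, evict 0, frames {4,9,5}
0: miss, evict 4, frames {9,5,0}
4: miss, evict 9, frames {5,0,4}
6: miss, evict 5, frames {0,4,6}
9: miss, evict 0, frames {4,6,9}
6: hit
1: miss, evict 4, frames {9,6,1}
9: hit
6: hit
4: miss, evict 1, frames {9,6,4}
0: miss, evict 9, frames {6,4,0}
5: miss, evict 6, frames {4,0,5}
4: hit
Page faults: 13.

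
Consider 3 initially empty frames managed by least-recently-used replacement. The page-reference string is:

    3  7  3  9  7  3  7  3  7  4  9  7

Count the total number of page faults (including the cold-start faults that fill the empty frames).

3 -> fault, frames {3}
7 -> fault, frames {3,7}
3 -> hit
9 -> fault, frames {7,3,9}
7 -> hit
3 -> hit
7 -> hit
3 -> hit
7 -> hit
4 -> fault, evict 9, frames {3,7,4}
9 -> fault, evict 3, frames {7,4,9}
7 -> hit
Page faults: 5.

5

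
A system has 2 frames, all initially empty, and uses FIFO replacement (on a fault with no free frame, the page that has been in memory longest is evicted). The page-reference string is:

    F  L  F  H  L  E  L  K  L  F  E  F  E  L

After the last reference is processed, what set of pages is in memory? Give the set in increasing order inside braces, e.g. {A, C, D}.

F → fault, frames [F]
L → fault, frames [F, L]
F → hit
H → fault, evict F, frames [L, H]
L → hit
E → fault, evict L, frames [H, E]
L → fault, evict H, frames [E, L]
K → fault, evict E, frames [L, K]
L → hit
F → fault, evict L, frames [K, F]
E → fault, evict K, frames [F, E]
F → hit
E → hit
L → fault, evict F, frames [E, L]

{E, L}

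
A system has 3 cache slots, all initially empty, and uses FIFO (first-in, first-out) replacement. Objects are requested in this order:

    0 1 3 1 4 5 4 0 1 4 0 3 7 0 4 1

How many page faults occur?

0 → fault, frames (0)
1 → fault, frames (0 1)
3 → fault, frames (0 1 3)
1 → hit
4 → fault, evict 0, frames (1 3 4)
5 → fault, evict 1, frames (3 4 5)
4 → hit
0 → fault, evict 3, frames (4 5 0)
1 → fault, evict 4, frames (5 0 1)
4 → fault, evict 5, frames (0 1 4)
0 → hit
3 → fault, evict 0, frames (1 4 3)
7 → fault, evict 1, frames (4 3 7)
0 → fault, evict 4, frames (3 7 0)
4 → fault, evict 3, frames (7 0 4)
1 → fault, evict 7, frames (0 4 1)
Page faults: 13.

13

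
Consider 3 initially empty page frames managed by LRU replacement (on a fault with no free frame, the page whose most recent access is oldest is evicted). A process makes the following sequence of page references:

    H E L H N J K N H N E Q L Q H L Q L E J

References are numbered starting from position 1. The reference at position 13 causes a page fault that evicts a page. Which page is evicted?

N

pos 1: H: miss, frames {H}
pos 2: E: miss, frames {H,E}
pos 3: L: miss, frames {H,E,L}
pos 4: H: hit
pos 5: N: miss, evict E, frames {L,H,N}
pos 6: J: miss, evict L, frames {H,N,J}
pos 7: K: miss, evict H, frames {N,J,K}
pos 8: N: hit
pos 9: H: miss, evict J, frames {K,N,H}
pos 10: N: hit
pos 11: E: miss, evict K, frames {H,N,E}
pos 12: Q: miss, evict H, frames {N,E,Q}
pos 13: L: miss, evict N, frames {E,Q,L}
At position 13, page N is evicted.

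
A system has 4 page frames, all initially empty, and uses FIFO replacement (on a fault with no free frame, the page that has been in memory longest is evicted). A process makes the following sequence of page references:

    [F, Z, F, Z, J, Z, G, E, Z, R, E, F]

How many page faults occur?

F: miss, frames (F)
Z: miss, frames (F Z)
F: hit
Z: hit
J: miss, frames (F Z J)
Z: hit
G: miss, frames (F Z J G)
E: miss, evict F, frames (Z J G E)
Z: hit
R: miss, evict Z, frames (J G E R)
E: hit
F: miss, evict J, frames (G E R F)
Page faults: 7.

7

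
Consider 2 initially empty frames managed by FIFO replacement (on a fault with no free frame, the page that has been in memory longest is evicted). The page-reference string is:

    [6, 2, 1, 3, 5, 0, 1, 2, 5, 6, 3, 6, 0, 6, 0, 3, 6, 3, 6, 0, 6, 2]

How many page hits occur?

6: miss, frames [6]
2: miss, frames [6, 2]
1: miss, evict 6, frames [2, 1]
3: miss, evict 2, frames [1, 3]
5: miss, evict 1, frames [3, 5]
0: miss, evict 3, frames [5, 0]
1: miss, evict 5, frames [0, 1]
2: miss, evict 0, frames [1, 2]
5: miss, evict 1, frames [2, 5]
6: miss, evict 2, frames [5, 6]
3: miss, evict 5, frames [6, 3]
6: hit
0: miss, evict 6, frames [3, 0]
6: miss, evict 3, frames [0, 6]
0: hit
3: miss, evict 0, frames [6, 3]
6: hit
3: hit
6: hit
0: miss, evict 6, frames [3, 0]
6: miss, evict 3, frames [0, 6]
2: miss, evict 0, frames [6, 2]
Hits: 5.

5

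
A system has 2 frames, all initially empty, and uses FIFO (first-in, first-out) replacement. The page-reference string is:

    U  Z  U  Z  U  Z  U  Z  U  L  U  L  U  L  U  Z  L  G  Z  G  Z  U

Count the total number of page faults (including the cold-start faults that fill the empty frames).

9

U → fault, frames [U]
Z → fault, frames [U, Z]
U → hit
Z → hit
U → hit
Z → hit
U → hit
Z → hit
U → hit
L → fault, evict U, frames [Z, L]
U → fault, evict Z, frames [L, U]
L → hit
U → hit
L → hit
U → hit
Z → fault, evict L, frames [U, Z]
L → fault, evict U, frames [Z, L]
G → fault, evict Z, frames [L, G]
Z → fault, evict L, frames [G, Z]
G → hit
Z → hit
U → fault, evict G, frames [Z, U]
Page faults: 9.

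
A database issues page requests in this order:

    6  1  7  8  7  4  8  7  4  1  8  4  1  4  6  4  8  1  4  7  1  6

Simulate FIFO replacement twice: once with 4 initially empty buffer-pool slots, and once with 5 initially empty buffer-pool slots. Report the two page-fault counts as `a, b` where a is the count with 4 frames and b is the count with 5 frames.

8, 5

4 frames: F F F F . F . . . . . . . . F . . F . F . . → 8 faults.
5 frames: F F F F . F . . . . . . . . . . . . . . . . → 5 faults.
5 < 8: adding a frame reduced faults, as is typical.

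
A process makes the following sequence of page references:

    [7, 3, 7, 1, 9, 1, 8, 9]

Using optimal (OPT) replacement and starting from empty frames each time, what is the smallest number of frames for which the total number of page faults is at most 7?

2

f=1: 8 faults
f=2: 5 faults
f=3: 5 faults
f=4: 5 faults
f=5: 5 faults
Smallest f with faults ≤ 7 is 2.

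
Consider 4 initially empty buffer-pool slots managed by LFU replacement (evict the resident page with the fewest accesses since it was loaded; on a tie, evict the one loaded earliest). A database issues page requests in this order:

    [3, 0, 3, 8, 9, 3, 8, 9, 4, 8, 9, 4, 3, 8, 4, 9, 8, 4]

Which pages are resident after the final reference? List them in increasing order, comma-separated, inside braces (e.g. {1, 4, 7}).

{3, 4, 8, 9}

3: fault, frames [3]
0: fault, frames [3, 0]
3: hit
8: fault, frames [3, 0, 8]
9: fault, frames [3, 0, 8, 9]
3: hit
8: hit
9: hit
4: fault, evict 0, frames [3, 8, 9, 4]
8: hit
9: hit
4: hit
3: hit
8: hit
4: hit
9: hit
8: hit
4: hit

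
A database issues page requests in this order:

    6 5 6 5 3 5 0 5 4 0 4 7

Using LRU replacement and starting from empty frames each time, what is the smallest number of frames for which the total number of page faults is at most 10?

f=1: 12 faults
f=2: 7 faults
f=3: 6 faults
f=4: 6 faults
f=5: 6 faults
f=6: 6 faults
Smallest f with faults ≤ 10 is 2.

2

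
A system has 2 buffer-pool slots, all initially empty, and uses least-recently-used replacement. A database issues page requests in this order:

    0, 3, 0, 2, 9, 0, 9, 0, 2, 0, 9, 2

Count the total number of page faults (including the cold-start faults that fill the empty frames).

8

0 → miss, frames {0}
3 → miss, frames {0,3}
0 → hit
2 → miss, evict 3, frames {0,2}
9 → miss, evict 0, frames {2,9}
0 → miss, evict 2, frames {9,0}
9 → hit
0 → hit
2 → miss, evict 9, frames {0,2}
0 → hit
9 → miss, evict 2, frames {0,9}
2 → miss, evict 0, frames {9,2}
Page faults: 8.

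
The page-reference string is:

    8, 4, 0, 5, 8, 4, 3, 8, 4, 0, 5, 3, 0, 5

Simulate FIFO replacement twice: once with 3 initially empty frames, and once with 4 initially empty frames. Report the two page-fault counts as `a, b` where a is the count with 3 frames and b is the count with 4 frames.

9, 10

3 frames: F F F F F F F . . F F . . . → 9 faults.
4 frames: F F F F . . F F F F F F . . → 10 faults.
10 > 9: adding a frame increased faults — Belady's anomaly.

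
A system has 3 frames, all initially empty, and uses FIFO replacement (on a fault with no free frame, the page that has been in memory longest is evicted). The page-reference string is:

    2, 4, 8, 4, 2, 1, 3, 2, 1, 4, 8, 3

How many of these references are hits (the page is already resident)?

3

2 → fault, frames [2]
4 → fault, frames [2, 4]
8 → fault, frames [2, 4, 8]
4 → hit
2 → hit
1 → fault, evict 2, frames [4, 8, 1]
3 → fault, evict 4, frames [8, 1, 3]
2 → fault, evict 8, frames [1, 3, 2]
1 → hit
4 → fault, evict 1, frames [3, 2, 4]
8 → fault, evict 3, frames [2, 4, 8]
3 → fault, evict 2, frames [4, 8, 3]
Hits: 3.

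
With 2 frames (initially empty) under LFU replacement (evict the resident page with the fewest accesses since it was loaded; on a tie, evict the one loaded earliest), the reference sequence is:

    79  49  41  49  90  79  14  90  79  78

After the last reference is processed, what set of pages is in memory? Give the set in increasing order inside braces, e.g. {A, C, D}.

{49, 78}

79 -> fault, frames [79]
49 -> fault, frames [79, 49]
41 -> fault, evict 79, frames [49, 41]
49 -> hit
90 -> fault, evict 41, frames [49, 90]
79 -> fault, evict 90, frames [49, 79]
14 -> fault, evict 79, frames [49, 14]
90 -> fault, evict 14, frames [49, 90]
79 -> fault, evict 90, frames [49, 79]
78 -> fault, evict 79, frames [49, 78]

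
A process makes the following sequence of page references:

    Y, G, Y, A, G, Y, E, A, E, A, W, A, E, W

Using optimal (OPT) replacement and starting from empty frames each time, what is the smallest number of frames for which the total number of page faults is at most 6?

f=1: 14 faults
f=2: 7 faults
f=3: 5 faults
f=4: 5 faults
f=5: 5 faults
Smallest f with faults ≤ 6 is 3.

3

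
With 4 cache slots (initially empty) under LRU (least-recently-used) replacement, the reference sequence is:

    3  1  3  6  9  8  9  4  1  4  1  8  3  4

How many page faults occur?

3: miss, frames (3)
1: miss, frames (3 1)
3: hit
6: miss, frames (1 3 6)
9: miss, frames (1 3 6 9)
8: miss, evict 1, frames (3 6 9 8)
9: hit
4: miss, evict 3, frames (6 8 9 4)
1: miss, evict 6, frames (8 9 4 1)
4: hit
1: hit
8: hit
3: miss, evict 9, frames (4 1 8 3)
4: hit
Page faults: 8.

8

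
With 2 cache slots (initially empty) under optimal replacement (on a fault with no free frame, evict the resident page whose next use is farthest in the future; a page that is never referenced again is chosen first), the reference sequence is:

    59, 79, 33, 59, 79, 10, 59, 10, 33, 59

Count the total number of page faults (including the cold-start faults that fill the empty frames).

59 → miss, frames {59}
79 → miss, frames {59,79}
33 → miss, evict 79, frames {59,33}
59 → hit
79 → miss, evict 33, frames {59,79}
10 → miss, evict 79, frames {59,10}
59 → hit
10 → hit
33 → miss, evict 10, frames {59,33}
59 → hit
Page faults: 6.

6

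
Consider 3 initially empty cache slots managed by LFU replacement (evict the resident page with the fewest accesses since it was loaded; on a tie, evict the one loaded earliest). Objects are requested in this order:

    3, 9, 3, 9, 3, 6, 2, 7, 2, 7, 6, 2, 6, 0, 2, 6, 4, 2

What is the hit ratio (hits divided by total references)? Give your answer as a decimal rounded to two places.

0.17

3 → miss, frames (3)
9 → miss, frames (3 9)
3 → hit
9 → hit
3 → hit
6 → miss, frames (3 9 6)
2 → miss, evict 6, frames (3 9 2)
7 → miss, evict 2, frames (3 9 7)
2 → miss, evict 7, frames (3 9 2)
7 → miss, evict 2, frames (3 9 7)
6 → miss, evict 7, frames (3 9 6)
2 → miss, evict 6, frames (3 9 2)
6 → miss, evict 2, frames (3 9 6)
0 → miss, evict 6, frames (3 9 0)
2 → miss, evict 0, frames (3 9 2)
6 → miss, evict 2, frames (3 9 6)
4 → miss, evict 6, frames (3 9 4)
2 → miss, evict 4, frames (3 9 2)
Hits: 3 of 18 references → 3/18 = 0.1667.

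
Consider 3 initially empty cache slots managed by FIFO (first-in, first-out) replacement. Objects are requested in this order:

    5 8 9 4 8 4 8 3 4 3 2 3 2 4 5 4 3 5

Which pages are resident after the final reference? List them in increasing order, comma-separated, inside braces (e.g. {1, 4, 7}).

5 → miss, frames (5)
8 → miss, frames (5 8)
9 → miss, frames (5 8 9)
4 → miss, evict 5, frames (8 9 4)
8 → hit
4 → hit
8 → hit
3 → miss, evict 8, frames (9 4 3)
4 → hit
3 → hit
2 → miss, evict 9, frames (4 3 2)
3 → hit
2 → hit
4 → hit
5 → miss, evict 4, frames (3 2 5)
4 → miss, evict 3, frames (2 5 4)
3 → miss, evict 2, frames (5 4 3)
5 → hit

{3, 4, 5}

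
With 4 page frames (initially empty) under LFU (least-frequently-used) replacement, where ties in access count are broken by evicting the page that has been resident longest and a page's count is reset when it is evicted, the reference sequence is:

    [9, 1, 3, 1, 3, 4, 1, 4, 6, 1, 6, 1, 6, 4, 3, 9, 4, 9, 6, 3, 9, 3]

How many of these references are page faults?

9 → miss, frames (9)
1 → miss, frames (9 1)
3 → miss, frames (9 1 3)
1 → hit
3 → hit
4 → miss, frames (9 1 3 4)
1 → hit
4 → hit
6 → miss, evict 9, frames (1 3 4 6)
1 → hit
6 → hit
1 → hit
6 → hit
4 → hit
3 → hit
9 → miss, evict 3, frames (1 4 6 9)
4 → hit
9 → hit
6 → hit
3 → miss, evict 9, frames (1 4 6 3)
9 → miss, evict 3, frames (1 4 6 9)
3 → miss, evict 9, frames (1 4 6 3)
Page faults: 9.

9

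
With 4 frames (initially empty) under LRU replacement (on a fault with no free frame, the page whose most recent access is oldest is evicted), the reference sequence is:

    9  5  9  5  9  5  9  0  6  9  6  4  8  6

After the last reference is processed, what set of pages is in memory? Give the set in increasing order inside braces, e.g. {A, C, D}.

9: miss, frames [9]
5: miss, frames [9, 5]
9: hit
5: hit
9: hit
5: hit
9: hit
0: miss, frames [5, 9, 0]
6: miss, frames [5, 9, 0, 6]
9: hit
6: hit
4: miss, evict 5, frames [0, 9, 6, 4]
8: miss, evict 0, frames [9, 6, 4, 8]
6: hit

{4, 6, 8, 9}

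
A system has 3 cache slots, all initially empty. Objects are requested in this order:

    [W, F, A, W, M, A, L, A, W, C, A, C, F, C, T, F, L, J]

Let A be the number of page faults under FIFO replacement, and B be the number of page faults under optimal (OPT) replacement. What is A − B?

Under FIFO: F F F . F . F . F F F . F . F . F F → 12 faults.
Under OPT: F F F . F . F . . F . . F . F . . F → 9 faults.
A − B = 12 − 9 = 3.

3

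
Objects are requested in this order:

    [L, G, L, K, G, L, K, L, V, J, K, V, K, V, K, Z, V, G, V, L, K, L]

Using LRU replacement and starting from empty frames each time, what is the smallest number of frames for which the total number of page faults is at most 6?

6

f=1: 22 faults
f=2: 15 faults
f=3: 10 faults
f=4: 9 faults
f=5: 8 faults
f=6: 6 faults
Smallest f with faults ≤ 6 is 6.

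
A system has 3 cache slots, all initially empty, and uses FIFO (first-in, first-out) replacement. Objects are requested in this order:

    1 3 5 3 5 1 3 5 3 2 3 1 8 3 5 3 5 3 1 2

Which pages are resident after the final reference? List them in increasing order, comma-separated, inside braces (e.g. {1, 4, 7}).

{1, 2, 5}

1 → fault, frames [1]
3 → fault, frames [1, 3]
5 → fault, frames [1, 3, 5]
3 → hit
5 → hit
1 → hit
3 → hit
5 → hit
3 → hit
2 → fault, evict 1, frames [3, 5, 2]
3 → hit
1 → fault, evict 3, frames [5, 2, 1]
8 → fault, evict 5, frames [2, 1, 8]
3 → fault, evict 2, frames [1, 8, 3]
5 → fault, evict 1, frames [8, 3, 5]
3 → hit
5 → hit
3 → hit
1 → fault, evict 8, frames [3, 5, 1]
2 → fault, evict 3, frames [5, 1, 2]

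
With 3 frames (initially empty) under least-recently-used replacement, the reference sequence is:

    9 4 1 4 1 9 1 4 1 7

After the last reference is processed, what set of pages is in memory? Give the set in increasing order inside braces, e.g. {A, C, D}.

{1, 4, 7}

9: fault, frames (9)
4: fault, frames (9 4)
1: fault, frames (9 4 1)
4: hit
1: hit
9: hit
1: hit
4: hit
1: hit
7: fault, evict 9, frames (4 1 7)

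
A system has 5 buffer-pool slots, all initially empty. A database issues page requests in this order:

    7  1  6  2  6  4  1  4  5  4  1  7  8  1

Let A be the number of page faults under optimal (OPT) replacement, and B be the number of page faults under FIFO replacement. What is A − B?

-2

Under OPT: F F F F . F . . F . . . F . → 7 faults.
Under FIFO: F F F F . F . . F . . F F F → 9 faults.
A − B = 7 − 9 = -2.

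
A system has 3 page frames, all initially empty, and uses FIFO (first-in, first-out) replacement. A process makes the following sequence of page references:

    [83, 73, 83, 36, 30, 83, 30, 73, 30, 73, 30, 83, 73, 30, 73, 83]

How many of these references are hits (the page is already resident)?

10

83 → miss, frames {83}
73 → miss, frames {83,73}
83 → hit
36 → miss, frames {83,73,36}
30 → miss, evict 83, frames {73,36,30}
83 → miss, evict 73, frames {36,30,83}
30 → hit
73 → miss, evict 36, frames {30,83,73}
30 → hit
73 → hit
30 → hit
83 → hit
73 → hit
30 → hit
73 → hit
83 → hit
Hits: 10.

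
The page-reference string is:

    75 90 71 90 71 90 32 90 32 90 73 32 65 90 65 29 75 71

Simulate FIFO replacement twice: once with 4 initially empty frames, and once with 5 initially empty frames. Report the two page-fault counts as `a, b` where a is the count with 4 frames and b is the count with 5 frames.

4 frames: F F F . . . F . . . F . F F . F F F → 10 faults.
5 frames: F F F . . . F . . . F . F . . F F F → 9 faults.
9 < 10: adding a frame reduced faults, as is typical.

10, 9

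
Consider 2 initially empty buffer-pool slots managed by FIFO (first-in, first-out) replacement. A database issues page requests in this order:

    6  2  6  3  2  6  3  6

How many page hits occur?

4

6: miss, frames {6}
2: miss, frames {6,2}
6: hit
3: miss, evict 6, frames {2,3}
2: hit
6: miss, evict 2, frames {3,6}
3: hit
6: hit
Hits: 4.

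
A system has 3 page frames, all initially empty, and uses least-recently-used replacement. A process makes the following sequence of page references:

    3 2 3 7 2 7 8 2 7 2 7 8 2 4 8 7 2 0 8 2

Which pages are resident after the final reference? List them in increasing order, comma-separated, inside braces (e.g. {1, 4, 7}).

3 → fault, frames {3}
2 → fault, frames {3,2}
3 → hit
7 → fault, frames {2,3,7}
2 → hit
7 → hit
8 → fault, evict 3, frames {2,7,8}
2 → hit
7 → hit
2 → hit
7 → hit
8 → hit
2 → hit
4 → fault, evict 7, frames {8,2,4}
8 → hit
7 → fault, evict 2, frames {4,8,7}
2 → fault, evict 4, frames {8,7,2}
0 → fault, evict 8, frames {7,2,0}
8 → fault, evict 7, frames {2,0,8}
2 → hit

{0, 2, 8}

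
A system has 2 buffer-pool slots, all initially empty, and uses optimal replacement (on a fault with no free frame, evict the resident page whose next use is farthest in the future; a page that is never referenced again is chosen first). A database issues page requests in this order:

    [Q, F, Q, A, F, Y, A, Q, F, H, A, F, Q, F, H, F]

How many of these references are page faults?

10

Q: fault, frames {Q}
F: fault, frames {Q,F}
Q: hit
A: fault, evict Q, frames {F,A}
F: hit
Y: fault, evict F, frames {A,Y}
A: hit
Q: fault, evict Y, frames {A,Q}
F: fault, evict Q, frames {A,F}
H: fault, evict F, frames {A,H}
A: hit
F: fault, evict A, frames {H,F}
Q: fault, evict H, frames {F,Q}
F: hit
H: fault, evict Q, frames {F,H}
F: hit
Page faults: 10.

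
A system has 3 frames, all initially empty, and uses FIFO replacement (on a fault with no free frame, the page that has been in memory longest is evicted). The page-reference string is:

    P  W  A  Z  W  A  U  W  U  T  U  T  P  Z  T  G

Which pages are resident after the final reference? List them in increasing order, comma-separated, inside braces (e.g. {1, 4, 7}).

P → miss, frames [P]
W → miss, frames [P, W]
A → miss, frames [P, W, A]
Z → miss, evict P, frames [W, A, Z]
W → hit
A → hit
U → miss, evict W, frames [A, Z, U]
W → miss, evict A, frames [Z, U, W]
U → hit
T → miss, evict Z, frames [U, W, T]
U → hit
T → hit
P → miss, evict U, frames [W, T, P]
Z → miss, evict W, frames [T, P, Z]
T → hit
G → miss, evict T, frames [P, Z, G]

{G, P, Z}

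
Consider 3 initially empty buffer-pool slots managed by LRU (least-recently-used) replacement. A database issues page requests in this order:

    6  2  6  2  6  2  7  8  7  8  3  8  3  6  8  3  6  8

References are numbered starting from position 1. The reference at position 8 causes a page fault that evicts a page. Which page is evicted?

6

pos 1: 6: miss, frames [6]
pos 2: 2: miss, frames [6, 2]
pos 3: 6: hit
pos 4: 2: hit
pos 5: 6: hit
pos 6: 2: hit
pos 7: 7: miss, frames [6, 2, 7]
pos 8: 8: miss, evict 6, frames [2, 7, 8]
At position 8, page 6 is evicted.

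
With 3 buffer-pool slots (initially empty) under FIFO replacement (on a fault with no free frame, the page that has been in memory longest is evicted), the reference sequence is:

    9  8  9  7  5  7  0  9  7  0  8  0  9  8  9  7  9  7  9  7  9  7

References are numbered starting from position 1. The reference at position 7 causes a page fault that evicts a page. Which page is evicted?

pos 1: 9: fault, frames (9)
pos 2: 8: fault, frames (9 8)
pos 3: 9: hit
pos 4: 7: fault, frames (9 8 7)
pos 5: 5: fault, evict 9, frames (8 7 5)
pos 6: 7: hit
pos 7: 0: fault, evict 8, frames (7 5 0)
At position 7, page 8 is evicted.

8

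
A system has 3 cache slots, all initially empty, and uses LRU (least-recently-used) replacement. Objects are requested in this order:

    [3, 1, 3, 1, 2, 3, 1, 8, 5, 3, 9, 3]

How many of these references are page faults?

3: fault, frames {3}
1: fault, frames {3,1}
3: hit
1: hit
2: fault, frames {3,1,2}
3: hit
1: hit
8: fault, evict 2, frames {3,1,8}
5: fault, evict 3, frames {1,8,5}
3: fault, evict 1, frames {8,5,3}
9: fault, evict 8, frames {5,3,9}
3: hit
Page faults: 7.

7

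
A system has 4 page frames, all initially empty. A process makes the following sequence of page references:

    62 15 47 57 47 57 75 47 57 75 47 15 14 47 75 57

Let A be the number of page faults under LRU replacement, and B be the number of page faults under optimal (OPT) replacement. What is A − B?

Under LRU: F F F F . . F . . . . . F . . F → 7 faults.
Under OPT: F F F F . . F . . . . . F . . . → 6 faults.
A − B = 7 − 6 = 1.

1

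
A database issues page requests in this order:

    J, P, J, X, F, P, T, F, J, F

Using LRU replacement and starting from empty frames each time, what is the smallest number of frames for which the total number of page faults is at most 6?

f=1: 10 faults
f=2: 8 faults
f=3: 7 faults
f=4: 6 faults
f=5: 5 faults
Smallest f with faults ≤ 6 is 4.

4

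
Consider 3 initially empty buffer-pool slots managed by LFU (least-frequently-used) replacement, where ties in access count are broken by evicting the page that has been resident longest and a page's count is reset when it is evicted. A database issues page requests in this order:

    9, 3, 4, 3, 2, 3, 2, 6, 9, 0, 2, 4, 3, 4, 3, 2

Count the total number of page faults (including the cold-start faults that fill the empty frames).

9: miss, frames [9]
3: miss, frames [9, 3]
4: miss, frames [9, 3, 4]
3: hit
2: miss, evict 9, frames [3, 4, 2]
3: hit
2: hit
6: miss, evict 4, frames [3, 2, 6]
9: miss, evict 6, frames [3, 2, 9]
0: miss, evict 9, frames [3, 2, 0]
2: hit
4: miss, evict 0, frames [3, 2, 4]
3: hit
4: hit
3: hit
2: hit
Page faults: 8.

8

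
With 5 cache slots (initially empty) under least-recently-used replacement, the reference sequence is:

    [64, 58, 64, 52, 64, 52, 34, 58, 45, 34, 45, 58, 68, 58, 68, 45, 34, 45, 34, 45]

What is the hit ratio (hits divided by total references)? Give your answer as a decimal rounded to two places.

64 → fault, frames {64}
58 → fault, frames {64,58}
64 → hit
52 → fault, frames {58,64,52}
64 → hit
52 → hit
34 → fault, frames {58,64,52,34}
58 → hit
45 → fault, frames {64,52,34,58,45}
34 → hit
45 → hit
58 → hit
68 → fault, evict 64, frames {52,34,45,58,68}
58 → hit
68 → hit
45 → hit
34 → hit
45 → hit
34 → hit
45 → hit
Hits: 14 of 20 references → 14/20 = 0.7000.

0.70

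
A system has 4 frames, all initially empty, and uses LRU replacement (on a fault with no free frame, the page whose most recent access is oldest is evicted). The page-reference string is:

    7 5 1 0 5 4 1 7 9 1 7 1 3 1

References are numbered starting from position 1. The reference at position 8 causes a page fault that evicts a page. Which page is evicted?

0

pos 1: 7 -> miss, frames [7]
pos 2: 5 -> miss, frames [7, 5]
pos 3: 1 -> miss, frames [7, 5, 1]
pos 4: 0 -> miss, frames [7, 5, 1, 0]
pos 5: 5 -> hit
pos 6: 4 -> miss, evict 7, frames [1, 0, 5, 4]
pos 7: 1 -> hit
pos 8: 7 -> miss, evict 0, frames [5, 4, 1, 7]
At position 8, page 0 is evicted.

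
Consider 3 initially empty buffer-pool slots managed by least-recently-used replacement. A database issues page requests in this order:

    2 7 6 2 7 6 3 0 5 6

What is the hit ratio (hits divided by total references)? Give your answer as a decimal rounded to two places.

0.30

2 -> fault, frames [2]
7 -> fault, frames [2, 7]
6 -> fault, frames [2, 7, 6]
2 -> hit
7 -> hit
6 -> hit
3 -> fault, evict 2, frames [7, 6, 3]
0 -> fault, evict 7, frames [6, 3, 0]
5 -> fault, evict 6, frames [3, 0, 5]
6 -> fault, evict 3, frames [0, 5, 6]
Hits: 3 of 10 references → 3/10 = 0.3000.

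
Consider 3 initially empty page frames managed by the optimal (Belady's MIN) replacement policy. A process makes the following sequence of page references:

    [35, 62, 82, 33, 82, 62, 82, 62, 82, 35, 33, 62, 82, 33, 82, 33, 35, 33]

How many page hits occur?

12

35 → miss, frames [35]
62 → miss, frames [35, 62]
82 → miss, frames [35, 62, 82]
33 → miss, evict 35, frames [62, 82, 33]
82 → hit
62 → hit
82 → hit
62 → hit
82 → hit
35 → miss, evict 82, frames [62, 33, 35]
33 → hit
62 → hit
82 → miss, evict 62, frames [33, 35, 82]
33 → hit
82 → hit
33 → hit
35 → hit
33 → hit
Hits: 12.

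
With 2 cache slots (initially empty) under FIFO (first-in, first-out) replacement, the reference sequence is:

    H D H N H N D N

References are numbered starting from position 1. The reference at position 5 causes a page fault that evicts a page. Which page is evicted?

pos 1: H → miss, frames (H)
pos 2: D → miss, frames (H D)
pos 3: H → hit
pos 4: N → miss, evict H, frames (D N)
pos 5: H → miss, evict D, frames (N H)
At position 5, page D is evicted.

D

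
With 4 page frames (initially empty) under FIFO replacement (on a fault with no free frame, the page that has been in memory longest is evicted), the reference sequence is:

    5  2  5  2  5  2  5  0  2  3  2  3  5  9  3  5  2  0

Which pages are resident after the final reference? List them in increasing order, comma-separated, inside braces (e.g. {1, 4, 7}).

5: miss, frames {5}
2: miss, frames {5,2}
5: hit
2: hit
5: hit
2: hit
5: hit
0: miss, frames {5,2,0}
2: hit
3: miss, frames {5,2,0,3}
2: hit
3: hit
5: hit
9: miss, evict 5, frames {2,0,3,9}
3: hit
5: miss, evict 2, frames {0,3,9,5}
2: miss, evict 0, frames {3,9,5,2}
0: miss, evict 3, frames {9,5,2,0}

{0, 2, 5, 9}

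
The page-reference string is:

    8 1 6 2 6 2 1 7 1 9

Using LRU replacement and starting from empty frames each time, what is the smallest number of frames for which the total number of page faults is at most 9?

2

f=1: 10 faults
f=2: 7 faults
f=3: 6 faults
f=4: 6 faults
f=5: 6 faults
f=6: 6 faults
Smallest f with faults ≤ 9 is 2.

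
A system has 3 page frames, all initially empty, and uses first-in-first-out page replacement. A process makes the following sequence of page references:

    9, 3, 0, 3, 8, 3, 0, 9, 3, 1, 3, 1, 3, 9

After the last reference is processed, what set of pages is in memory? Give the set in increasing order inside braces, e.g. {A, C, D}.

9 → fault, frames (9)
3 → fault, frames (9 3)
0 → fault, frames (9 3 0)
3 → hit
8 → fault, evict 9, frames (3 0 8)
3 → hit
0 → hit
9 → fault, evict 3, frames (0 8 9)
3 → fault, evict 0, frames (8 9 3)
1 → fault, evict 8, frames (9 3 1)
3 → hit
1 → hit
3 → hit
9 → hit

{1, 3, 9}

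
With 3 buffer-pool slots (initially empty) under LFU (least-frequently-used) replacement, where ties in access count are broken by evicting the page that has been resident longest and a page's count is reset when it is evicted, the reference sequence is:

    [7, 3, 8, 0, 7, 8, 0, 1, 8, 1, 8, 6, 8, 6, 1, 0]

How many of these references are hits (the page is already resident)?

7: fault, frames {7}
3: fault, frames {7,3}
8: fault, frames {7,3,8}
0: fault, evict 7, frames {3,8,0}
7: fault, evict 3, frames {8,0,7}
8: hit
0: hit
1: fault, evict 7, frames {8,0,1}
8: hit
1: hit
8: hit
6: fault, evict 0, frames {8,1,6}
8: hit
6: hit
1: hit
0: fault, evict 6, frames {8,1,0}
Hits: 8.

8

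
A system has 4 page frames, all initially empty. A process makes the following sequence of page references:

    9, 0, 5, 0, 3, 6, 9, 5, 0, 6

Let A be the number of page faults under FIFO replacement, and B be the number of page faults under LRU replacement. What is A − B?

-1

Under FIFO: F F F . F F F . F . → 7 faults.
Under LRU: F F F . F F F F F . → 8 faults.
A − B = 7 − 8 = -1.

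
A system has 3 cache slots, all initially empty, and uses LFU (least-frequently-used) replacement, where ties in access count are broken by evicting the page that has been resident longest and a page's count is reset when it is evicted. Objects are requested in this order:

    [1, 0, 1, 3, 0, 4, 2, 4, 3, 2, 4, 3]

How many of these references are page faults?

1 -> miss, frames {1}
0 -> miss, frames {1,0}
1 -> hit
3 -> miss, frames {1,0,3}
0 -> hit
4 -> miss, evict 3, frames {1,0,4}
2 -> miss, evict 4, frames {1,0,2}
4 -> miss, evict 2, frames {1,0,4}
3 -> miss, evict 4, frames {1,0,3}
2 -> miss, evict 3, frames {1,0,2}
4 -> miss, evict 2, frames {1,0,4}
3 -> miss, evict 4, frames {1,0,3}
Page faults: 10.

10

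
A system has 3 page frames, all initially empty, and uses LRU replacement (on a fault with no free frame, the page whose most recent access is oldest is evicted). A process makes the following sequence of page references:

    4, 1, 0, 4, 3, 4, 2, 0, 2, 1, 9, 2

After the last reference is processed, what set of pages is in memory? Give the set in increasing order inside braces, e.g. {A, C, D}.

4 → fault, frames {4}
1 → fault, frames {4,1}
0 → fault, frames {4,1,0}
4 → hit
3 → fault, evict 1, frames {0,4,3}
4 → hit
2 → fault, evict 0, frames {3,4,2}
0 → fault, evict 3, frames {4,2,0}
2 → hit
1 → fault, evict 4, frames {0,2,1}
9 → fault, evict 0, frames {2,1,9}
2 → hit

{1, 2, 9}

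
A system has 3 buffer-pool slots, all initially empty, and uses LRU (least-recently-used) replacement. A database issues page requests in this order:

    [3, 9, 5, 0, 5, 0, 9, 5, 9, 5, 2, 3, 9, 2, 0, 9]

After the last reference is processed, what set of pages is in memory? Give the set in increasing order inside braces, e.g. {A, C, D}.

3: miss, frames (3)
9: miss, frames (3 9)
5: miss, frames (3 9 5)
0: miss, evict 3, frames (9 5 0)
5: hit
0: hit
9: hit
5: hit
9: hit
5: hit
2: miss, evict 0, frames (9 5 2)
3: miss, evict 9, frames (5 2 3)
9: miss, evict 5, frames (2 3 9)
2: hit
0: miss, evict 3, frames (9 2 0)
9: hit

{0, 2, 9}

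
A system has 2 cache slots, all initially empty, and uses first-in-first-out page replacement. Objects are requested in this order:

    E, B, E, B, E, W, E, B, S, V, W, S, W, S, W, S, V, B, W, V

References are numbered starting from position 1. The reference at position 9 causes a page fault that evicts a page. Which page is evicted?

pos 1: E: miss, frames [E]
pos 2: B: miss, frames [E, B]
pos 3: E: hit
pos 4: B: hit
pos 5: E: hit
pos 6: W: miss, evict E, frames [B, W]
pos 7: E: miss, evict B, frames [W, E]
pos 8: B: miss, evict W, frames [E, B]
pos 9: S: miss, evict E, frames [B, S]
At position 9, page E is evicted.

E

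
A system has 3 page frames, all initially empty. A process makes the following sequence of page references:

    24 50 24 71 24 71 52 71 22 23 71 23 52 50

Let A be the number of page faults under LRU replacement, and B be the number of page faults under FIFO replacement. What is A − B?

-1

Under LRU: F F . F . . F . F F . . F F → 8 faults.
Under FIFO: F F . F . . F . F F F . F F → 9 faults.
A − B = 8 − 9 = -1.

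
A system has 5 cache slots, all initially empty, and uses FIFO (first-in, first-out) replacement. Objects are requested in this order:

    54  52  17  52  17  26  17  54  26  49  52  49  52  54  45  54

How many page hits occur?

54 -> fault, frames {54}
52 -> fault, frames {54,52}
17 -> fault, frames {54,52,17}
52 -> hit
17 -> hit
26 -> fault, frames {54,52,17,26}
17 -> hit
54 -> hit
26 -> hit
49 -> fault, frames {54,52,17,26,49}
52 -> hit
49 -> hit
52 -> hit
54 -> hit
45 -> fault, evict 54, frames {52,17,26,49,45}
54 -> fault, evict 52, frames {17,26,49,45,54}
Hits: 9.

9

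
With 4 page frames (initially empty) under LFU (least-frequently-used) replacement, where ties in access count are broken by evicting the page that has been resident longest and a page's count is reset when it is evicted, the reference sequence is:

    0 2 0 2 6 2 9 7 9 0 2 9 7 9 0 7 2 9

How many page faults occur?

5

0 -> fault, frames [0]
2 -> fault, frames [0, 2]
0 -> hit
2 -> hit
6 -> fault, frames [0, 2, 6]
2 -> hit
9 -> fault, frames [0, 2, 6, 9]
7 -> fault, evict 6, frames [0, 2, 9, 7]
9 -> hit
0 -> hit
2 -> hit
9 -> hit
7 -> hit
9 -> hit
0 -> hit
7 -> hit
2 -> hit
9 -> hit
Page faults: 5.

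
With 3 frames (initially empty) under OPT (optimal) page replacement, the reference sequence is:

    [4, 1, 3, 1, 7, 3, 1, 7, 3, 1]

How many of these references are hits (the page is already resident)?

4 → miss, frames {4}
1 → miss, frames {4,1}
3 → miss, frames {4,1,3}
1 → hit
7 → miss, evict 4, frames {1,3,7}
3 → hit
1 → hit
7 → hit
3 → hit
1 → hit
Hits: 6.

6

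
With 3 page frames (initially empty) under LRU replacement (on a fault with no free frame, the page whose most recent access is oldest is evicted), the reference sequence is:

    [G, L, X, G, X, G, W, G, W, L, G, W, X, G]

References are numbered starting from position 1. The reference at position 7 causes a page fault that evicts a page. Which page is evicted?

pos 1: G → fault, frames {G}
pos 2: L → fault, frames {G,L}
pos 3: X → fault, frames {G,L,X}
pos 4: G → hit
pos 5: X → hit
pos 6: G → hit
pos 7: W → fault, evict L, frames {X,G,W}
At position 7, page L is evicted.

L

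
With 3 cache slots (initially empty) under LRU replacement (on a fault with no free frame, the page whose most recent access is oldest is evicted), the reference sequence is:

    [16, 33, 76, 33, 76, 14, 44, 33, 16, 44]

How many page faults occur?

16 -> fault, frames [16]
33 -> fault, frames [16, 33]
76 -> fault, frames [16, 33, 76]
33 -> hit
76 -> hit
14 -> fault, evict 16, frames [33, 76, 14]
44 -> fault, evict 33, frames [76, 14, 44]
33 -> fault, evict 76, frames [14, 44, 33]
16 -> fault, evict 14, frames [44, 33, 16]
44 -> hit
Page faults: 7.

7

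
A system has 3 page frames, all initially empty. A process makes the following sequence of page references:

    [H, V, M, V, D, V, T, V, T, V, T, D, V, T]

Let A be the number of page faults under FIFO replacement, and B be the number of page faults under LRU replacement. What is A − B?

1

Under FIFO: F F F . F . F F . . . . . . → 6 faults.
Under LRU: F F F . F . F . . . . . . . → 5 faults.
A − B = 6 − 5 = 1.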